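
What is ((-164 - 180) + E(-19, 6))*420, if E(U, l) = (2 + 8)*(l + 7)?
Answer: -89880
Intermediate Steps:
E(U, l) = 70 + 10*l (E(U, l) = 10*(7 + l) = 70 + 10*l)
((-164 - 180) + E(-19, 6))*420 = ((-164 - 180) + (70 + 10*6))*420 = (-344 + (70 + 60))*420 = (-344 + 130)*420 = -214*420 = -89880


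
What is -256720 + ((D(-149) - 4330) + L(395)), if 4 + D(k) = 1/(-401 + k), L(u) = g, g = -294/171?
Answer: -8184096857/31350 ≈ -2.6106e+5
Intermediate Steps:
g = -98/57 (g = -294*1/171 = -98/57 ≈ -1.7193)
L(u) = -98/57
D(k) = -4 + 1/(-401 + k)
-256720 + ((D(-149) - 4330) + L(395)) = -256720 + (((1605 - 4*(-149))/(-401 - 149) - 4330) - 98/57) = -256720 + (((1605 + 596)/(-550) - 4330) - 98/57) = -256720 + ((-1/550*2201 - 4330) - 98/57) = -256720 + ((-2201/550 - 4330) - 98/57) = -256720 + (-2383701/550 - 98/57) = -256720 - 135924857/31350 = -8184096857/31350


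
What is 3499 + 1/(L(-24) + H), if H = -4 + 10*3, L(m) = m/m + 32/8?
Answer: 108470/31 ≈ 3499.0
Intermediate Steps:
L(m) = 5 (L(m) = 1 + 32*(1/8) = 1 + 4 = 5)
H = 26 (H = -4 + 30 = 26)
3499 + 1/(L(-24) + H) = 3499 + 1/(5 + 26) = 3499 + 1/31 = 108470/31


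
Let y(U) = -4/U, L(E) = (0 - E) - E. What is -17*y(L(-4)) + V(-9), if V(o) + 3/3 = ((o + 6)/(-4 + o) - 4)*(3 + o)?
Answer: 783/26 ≈ 30.115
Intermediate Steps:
L(E) = -2*E (L(E) = -E - E = -2*E)
V(o) = -1 + (-4 + (6 + o)/(-4 + o))*(3 + o) (V(o) = -1 + ((o + 6)/(-4 + o) - 4)*(3 + o) = -1 + ((6 + o)/(-4 + o) - 4)*(3 + o) = -1 + (-4 + (6 + o)/(-4 + o))*(3 + o))
-17*y(L(-4)) + V(-9) = -(-68)/((-2*(-4))) + (70 - 3*(-9)**2 + 12*(-9))/(-4 - 9) = -(-68)/8 + (70 - 3*81 - 108)/(-13) = -(-68)/8 - (70 - 243 - 108)/13 = -17*(-1/2) - 1/13*(-281) = 17/2 + 281/13 = 783/26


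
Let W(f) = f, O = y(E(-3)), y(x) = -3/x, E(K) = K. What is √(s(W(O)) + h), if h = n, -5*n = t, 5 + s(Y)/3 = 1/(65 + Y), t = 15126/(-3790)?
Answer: I*√24604512482/41690 ≈ 3.7625*I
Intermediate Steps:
O = 1 (O = -3/(-3) = -3*(-⅓) = 1)
t = -7563/1895 (t = 15126*(-1/3790) = -7563/1895 ≈ -3.9910)
s(Y) = -15 + 3/(65 + Y)
n = 7563/9475 (n = -⅕*(-7563/1895) = 7563/9475 ≈ 0.79821)
h = 7563/9475 ≈ 0.79821
√(s(W(O)) + h) = √(3*(-324 - 5*1)/(65 + 1) + 7563/9475) = √(3*(-324 - 5)/66 + 7563/9475) = √(3*(1/66)*(-329) + 7563/9475) = √(-329/22 + 7563/9475) = √(-2950889/208450) = I*√24604512482/41690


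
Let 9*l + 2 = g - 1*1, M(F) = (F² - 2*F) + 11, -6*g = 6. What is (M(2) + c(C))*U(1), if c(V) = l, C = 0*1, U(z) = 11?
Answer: 1045/9 ≈ 116.11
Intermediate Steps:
g = -1 (g = -⅙*6 = -1)
M(F) = 11 + F² - 2*F
C = 0
l = -4/9 (l = -2/9 + (-1 - 1*1)/9 = -2/9 + (-1 - 1)/9 = -2/9 + (⅑)*(-2) = -2/9 - 2/9 = -4/9 ≈ -0.44444)
c(V) = -4/9
(M(2) + c(C))*U(1) = ((11 + 2² - 2*2) - 4/9)*11 = ((11 + 4 - 4) - 4/9)*11 = (11 - 4/9)*11 = (95/9)*11 = 1045/9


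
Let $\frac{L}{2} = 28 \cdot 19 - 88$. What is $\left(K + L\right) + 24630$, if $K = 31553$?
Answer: $57071$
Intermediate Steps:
$L = 888$ ($L = 2 \left(28 \cdot 19 - 88\right) = 2 \left(532 - 88\right) = 2 \cdot 444 = 888$)
$\left(K + L\right) + 24630 = \left(31553 + 888\right) + 24630 = 32441 + 24630 = 57071$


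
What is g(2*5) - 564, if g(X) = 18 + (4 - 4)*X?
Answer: -546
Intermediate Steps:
g(X) = 18 (g(X) = 18 + 0*X = 18 + 0 = 18)
g(2*5) - 564 = 18 - 564 = -546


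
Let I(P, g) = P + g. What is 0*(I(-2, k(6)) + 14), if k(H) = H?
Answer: 0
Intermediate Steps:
0*(I(-2, k(6)) + 14) = 0*((-2 + 6) + 14) = 0*(4 + 14) = 0*18 = 0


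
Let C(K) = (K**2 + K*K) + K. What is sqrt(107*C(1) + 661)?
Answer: sqrt(982) ≈ 31.337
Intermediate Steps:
C(K) = K + 2*K**2 (C(K) = (K**2 + K**2) + K = 2*K**2 + K = K + 2*K**2)
sqrt(107*C(1) + 661) = sqrt(107*(1*(1 + 2*1)) + 661) = sqrt(107*(1*(1 + 2)) + 661) = sqrt(107*(1*3) + 661) = sqrt(107*3 + 661) = sqrt(321 + 661) = sqrt(982)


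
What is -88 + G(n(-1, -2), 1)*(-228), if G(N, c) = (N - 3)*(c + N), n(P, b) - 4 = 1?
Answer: -2824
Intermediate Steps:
n(P, b) = 5 (n(P, b) = 4 + 1 = 5)
G(N, c) = (-3 + N)*(N + c)
-88 + G(n(-1, -2), 1)*(-228) = -88 + (5² - 3*5 - 3*1 + 5*1)*(-228) = -88 + (25 - 15 - 3 + 5)*(-228) = -88 + 12*(-228) = -88 - 2736 = -2824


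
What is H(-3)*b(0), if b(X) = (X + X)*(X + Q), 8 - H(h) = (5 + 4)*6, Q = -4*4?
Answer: 0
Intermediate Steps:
Q = -16
H(h) = -46 (H(h) = 8 - (5 + 4)*6 = 8 - 9*6 = 8 - 1*54 = 8 - 54 = -46)
b(X) = 2*X*(-16 + X) (b(X) = (X + X)*(X - 16) = (2*X)*(-16 + X) = 2*X*(-16 + X))
H(-3)*b(0) = -92*0*(-16 + 0) = -92*0*(-16) = -46*0 = 0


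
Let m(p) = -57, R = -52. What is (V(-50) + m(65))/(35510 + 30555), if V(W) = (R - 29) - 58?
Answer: -196/66065 ≈ -0.0029668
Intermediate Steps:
V(W) = -139 (V(W) = (-52 - 29) - 58 = -81 - 58 = -139)
(V(-50) + m(65))/(35510 + 30555) = (-139 - 57)/(35510 + 30555) = -196/66065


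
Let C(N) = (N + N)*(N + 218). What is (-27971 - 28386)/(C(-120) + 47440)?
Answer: -56357/23920 ≈ -2.3561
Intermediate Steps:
C(N) = 2*N*(218 + N) (C(N) = (2*N)*(218 + N) = 2*N*(218 + N))
(-27971 - 28386)/(C(-120) + 47440) = (-27971 - 28386)/(2*(-120)*(218 - 120) + 47440) = -56357/(2*(-120)*98 + 47440) = -56357/(-23520 + 47440) = -56357/23920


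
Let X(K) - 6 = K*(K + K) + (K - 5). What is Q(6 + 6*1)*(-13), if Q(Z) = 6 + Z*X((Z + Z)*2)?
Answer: -726570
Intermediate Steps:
X(K) = 1 + K + 2*K² (X(K) = 6 + (K*(K + K) + (K - 5)) = 6 + (K*(2*K) + (-5 + K)) = 6 + (2*K² + (-5 + K)) = 6 + (-5 + K + 2*K²) = 1 + K + 2*K²)
Q(Z) = 6 + Z*(1 + 4*Z + 32*Z²) (Q(Z) = 6 + Z*(1 + (Z + Z)*2 + 2*((Z + Z)*2)²) = 6 + Z*(1 + (2*Z)*2 + 2*((2*Z)*2)²) = 6 + Z*(1 + 4*Z + 2*(4*Z)²) = 6 + Z*(1 + 4*Z + 2*(16*Z²)) = 6 + Z*(1 + 4*Z + 32*Z²))
Q(6 + 6*1)*(-13) = (6 + (6 + 6*1)*(1 + 4*(6 + 6*1) + 32*(6 + 6*1)²))*(-13) = (6 + (6 + 6)*(1 + 4*(6 + 6) + 32*(6 + 6)²))*(-13) = (6 + 12*(1 + 4*12 + 32*12²))*(-13) = (6 + 12*(1 + 48 + 32*144))*(-13) = (6 + 12*(1 + 48 + 4608))*(-13) = (6 + 12*4657)*(-13) = (6 + 55884)*(-13) = 55890*(-13) = -726570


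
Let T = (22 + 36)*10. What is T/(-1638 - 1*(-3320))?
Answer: 10/29 ≈ 0.34483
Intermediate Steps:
T = 580 (T = 58*10 = 580)
T/(-1638 - 1*(-3320)) = 580/(-1638 - 1*(-3320)) = 580/(-1638 + 3320) = 580/1682 = 580*(1/1682) = 10/29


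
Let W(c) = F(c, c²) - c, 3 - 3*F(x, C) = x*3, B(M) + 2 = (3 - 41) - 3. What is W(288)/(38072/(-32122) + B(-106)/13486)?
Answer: 124544221450/257410119 ≈ 483.84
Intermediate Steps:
B(M) = -43 (B(M) = -2 + ((3 - 41) - 3) = -2 + (-38 - 3) = -2 - 41 = -43)
F(x, C) = 1 - x (F(x, C) = 1 - x*3/3 = 1 - x)
W(c) = 1 - 2*c (W(c) = (1 - c) - c = 1 - 2*c)
W(288)/(38072/(-32122) + B(-106)/13486) = (1 - 2*288)/(38072/(-32122) - 43/13486) = (1 - 576)/(38072*(-1/32122) - 43*1/13486) = -575/(-19036/16061 - 43/13486) = -575/(-257410119/216598646) = -575*(-216598646/257410119) = 124544221450/257410119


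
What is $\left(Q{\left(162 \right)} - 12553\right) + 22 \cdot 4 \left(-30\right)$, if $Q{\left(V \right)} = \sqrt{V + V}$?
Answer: $-15175$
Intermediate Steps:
$Q{\left(V \right)} = \sqrt{2} \sqrt{V}$ ($Q{\left(V \right)} = \sqrt{2 V} = \sqrt{2} \sqrt{V}$)
$\left(Q{\left(162 \right)} - 12553\right) + 22 \cdot 4 \left(-30\right) = \left(\sqrt{2} \sqrt{162} - 12553\right) + 22 \cdot 4 \left(-30\right) = \left(\sqrt{2} \cdot 9 \sqrt{2} - 12553\right) + 88 \left(-30\right) = \left(18 - 12553\right) - 2640 = -12535 - 2640 = -15175$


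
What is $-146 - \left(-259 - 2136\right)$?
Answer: $2249$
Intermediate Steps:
$-146 - \left(-259 - 2136\right) = -146 - -2395 = -146 + 2395 = 2249$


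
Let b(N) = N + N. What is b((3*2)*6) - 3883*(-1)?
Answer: 3955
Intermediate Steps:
b(N) = 2*N
b((3*2)*6) - 3883*(-1) = 2*((3*2)*6) - 3883*(-1) = 2*(6*6) + 3883 = 2*36 + 3883 = 72 + 3883 = 3955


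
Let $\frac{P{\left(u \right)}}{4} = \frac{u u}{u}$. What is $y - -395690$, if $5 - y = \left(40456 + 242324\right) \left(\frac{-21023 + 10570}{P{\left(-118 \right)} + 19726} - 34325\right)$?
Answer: $\frac{31149675446645}{3209} \approx 9.707 \cdot 10^{9}$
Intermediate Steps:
$P{\left(u \right)} = 4 u$ ($P{\left(u \right)} = 4 \frac{u u}{u} = 4 \frac{u^{2}}{u} = 4 u$)
$y = \frac{31148405677435}{3209}$ ($y = 5 - \left(40456 + 242324\right) \left(\frac{-21023 + 10570}{4 \left(-118\right) + 19726} - 34325\right) = 5 - 282780 \left(- \frac{10453}{-472 + 19726} - 34325\right) = 5 - 282780 \left(- \frac{10453}{19254} - 34325\right) = 5 - 282780 \left(- \frac{660904003}{19254}\right) = 5 - - \frac{31148405661390}{3209} = 5 + \frac{31148405661390}{3209} = \frac{31148405677435}{3209} \approx 9.7066 \cdot 10^{9}$)
$y - -395690 = \frac{31148405677435}{3209} - -395690 = \frac{31148405677435}{3209} + 395690 = \frac{31149675446645}{3209}$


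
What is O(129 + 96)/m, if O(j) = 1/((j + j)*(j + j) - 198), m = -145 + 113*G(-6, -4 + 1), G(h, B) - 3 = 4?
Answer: 1/130687092 ≈ 7.6519e-9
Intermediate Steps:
G(h, B) = 7 (G(h, B) = 3 + 4 = 7)
m = 646 (m = -145 + 113*7 = -145 + 791 = 646)
O(j) = 1/(-198 + 4*j²) (O(j) = 1/((2*j)*(2*j) - 198) = 1/(4*j² - 198) = 1/(-198 + 4*j²))
O(129 + 96)/m = (1/(2*(-99 + 2*(129 + 96)²)))/646 = (1/(2*(-99 + 2*225²)))*(1/646) = (1/(2*(-99 + 2*50625)))*(1/646) = (1/(2*(-99 + 101250)))*(1/646) = ((½)/101151)*(1/646) = ((½)*(1/101151))*(1/646) = (1/202302)*(1/646) = 1/130687092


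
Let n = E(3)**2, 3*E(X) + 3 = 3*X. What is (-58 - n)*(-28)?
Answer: 1736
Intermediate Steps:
E(X) = -1 + X (E(X) = -1 + (3*X)/3 = -1 + X)
n = 4 (n = (-1 + 3)**2 = 2**2 = 4)
(-58 - n)*(-28) = (-58 - 1*4)*(-28) = (-58 - 4)*(-28) = -62*(-28) = 1736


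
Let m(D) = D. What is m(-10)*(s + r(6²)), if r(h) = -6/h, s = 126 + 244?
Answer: -11095/3 ≈ -3698.3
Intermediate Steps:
s = 370
m(-10)*(s + r(6²)) = -10*(370 - 6/(6²)) = -10*(370 - 6/36) = -10*(370 - 6*1/36) = -10*(370 - ⅙) = -10*2219/6 = -11095/3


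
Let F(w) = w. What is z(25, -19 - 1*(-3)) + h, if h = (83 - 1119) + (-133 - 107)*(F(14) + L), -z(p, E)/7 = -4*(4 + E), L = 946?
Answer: -231772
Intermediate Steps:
z(p, E) = 112 + 28*E (z(p, E) = -(-28)*(4 + E) = -7*(-16 - 4*E) = 112 + 28*E)
h = -231436 (h = (83 - 1119) + (-133 - 107)*(14 + 946) = -1036 - 240*960 = -1036 - 230400 = -231436)
z(25, -19 - 1*(-3)) + h = (112 + 28*(-19 - 1*(-3))) - 231436 = (112 + 28*(-19 + 3)) - 231436 = (112 + 28*(-16)) - 231436 = (112 - 448) - 231436 = -336 - 231436 = -231772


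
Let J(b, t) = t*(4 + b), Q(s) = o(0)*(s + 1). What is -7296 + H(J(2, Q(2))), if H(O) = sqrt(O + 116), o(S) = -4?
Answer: -7296 + 2*sqrt(11) ≈ -7289.4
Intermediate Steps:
Q(s) = -4 - 4*s (Q(s) = -4*(s + 1) = -4*(1 + s) = -4 - 4*s)
H(O) = sqrt(116 + O)
-7296 + H(J(2, Q(2))) = -7296 + sqrt(116 + (-4 - 4*2)*(4 + 2)) = -7296 + sqrt(116 + (-4 - 8)*6) = -7296 + sqrt(116 - 12*6) = -7296 + sqrt(116 - 72) = -7296 + sqrt(44) = -7296 + 2*sqrt(11)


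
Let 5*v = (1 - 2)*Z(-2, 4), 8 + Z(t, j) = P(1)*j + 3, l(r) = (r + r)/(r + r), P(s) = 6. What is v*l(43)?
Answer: -19/5 ≈ -3.8000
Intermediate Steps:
l(r) = 1 (l(r) = (2*r)/((2*r)) = (2*r)*(1/(2*r)) = 1)
Z(t, j) = -5 + 6*j (Z(t, j) = -8 + (6*j + 3) = -8 + (3 + 6*j) = -5 + 6*j)
v = -19/5 (v = ((1 - 2)*(-5 + 6*4))/5 = (-(-5 + 24))/5 = (-1*19)/5 = (1/5)*(-19) = -19/5 ≈ -3.8000)
v*l(43) = -19/5*1 = -19/5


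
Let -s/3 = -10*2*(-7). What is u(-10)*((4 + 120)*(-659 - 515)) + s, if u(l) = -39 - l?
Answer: 4221284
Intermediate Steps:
s = -420 (s = -3*(-10*2)*(-7) = -(-60)*(-7) = -3*140 = -420)
u(-10)*((4 + 120)*(-659 - 515)) + s = (-39 - 1*(-10))*((4 + 120)*(-659 - 515)) - 420 = (-39 + 10)*(124*(-1174)) - 420 = -29*(-145576) - 420 = 4221704 - 420 = 4221284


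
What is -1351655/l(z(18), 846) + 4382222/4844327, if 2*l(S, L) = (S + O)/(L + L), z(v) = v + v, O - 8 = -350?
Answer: 1230997531000554/82353559 ≈ 1.4948e+7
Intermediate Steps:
O = -342 (O = 8 - 350 = -342)
z(v) = 2*v
l(S, L) = (-342 + S)/(4*L) (l(S, L) = ((S - 342)/(L + L))/2 = ((-342 + S)/((2*L)))/2 = ((-342 + S)*(1/(2*L)))/2 = ((-342 + S)/(2*L))/2 = (-342 + S)/(4*L))
-1351655/l(z(18), 846) + 4382222/4844327 = -1351655*3384/(-342 + 2*18) + 4382222/4844327 = -1351655*3384/(-342 + 36) + 4382222*(1/4844327) = -1351655/((¼)*(1/846)*(-306)) + 4382222/4844327 = -1351655/(-17/188) + 4382222/4844327 = -1351655*(-188/17) + 4382222/4844327 = 254111140/17 + 4382222/4844327 = 1230997531000554/82353559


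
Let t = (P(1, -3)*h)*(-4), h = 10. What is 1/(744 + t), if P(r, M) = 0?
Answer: 1/744 ≈ 0.0013441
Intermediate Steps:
t = 0 (t = (0*10)*(-4) = 0*(-4) = 0)
1/(744 + t) = 1/(744 + 0) = 1/744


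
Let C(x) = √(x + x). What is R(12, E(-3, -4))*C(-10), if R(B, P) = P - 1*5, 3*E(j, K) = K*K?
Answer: 2*I*√5/3 ≈ 1.4907*I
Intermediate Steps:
C(x) = √2*√x (C(x) = √(2*x) = √2*√x)
E(j, K) = K²/3 (E(j, K) = (K*K)/3 = K²/3)
R(B, P) = -5 + P (R(B, P) = P - 5 = -5 + P)
R(12, E(-3, -4))*C(-10) = (-5 + (⅓)*(-4)²)*(√2*√(-10)) = (-5 + (⅓)*16)*(√2*(I*√10)) = (-5 + 16/3)*(2*I*√5) = (2*I*√5)/3 = 2*I*√5/3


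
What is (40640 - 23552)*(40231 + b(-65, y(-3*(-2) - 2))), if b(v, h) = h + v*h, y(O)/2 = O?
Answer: 678718272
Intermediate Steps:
y(O) = 2*O
b(v, h) = h + h*v
(40640 - 23552)*(40231 + b(-65, y(-3*(-2) - 2))) = (40640 - 23552)*(40231 + (2*(-3*(-2) - 2))*(1 - 65)) = 17088*(40231 + (2*(6 - 2))*(-64)) = 17088*(40231 + (2*4)*(-64)) = 17088*(40231 + 8*(-64)) = 17088*(40231 - 512) = 17088*39719 = 678718272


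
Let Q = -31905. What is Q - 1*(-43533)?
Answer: 11628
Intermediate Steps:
Q - 1*(-43533) = -31905 - 1*(-43533) = -31905 + 43533 = 11628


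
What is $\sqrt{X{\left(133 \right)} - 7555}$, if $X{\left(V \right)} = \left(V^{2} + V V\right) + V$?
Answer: $2 \sqrt{6989} \approx 167.2$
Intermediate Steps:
$X{\left(V \right)} = V + 2 V^{2}$ ($X{\left(V \right)} = \left(V^{2} + V^{2}\right) + V = 2 V^{2} + V = V + 2 V^{2}$)
$\sqrt{X{\left(133 \right)} - 7555} = \sqrt{133 \left(1 + 2 \cdot 133\right) - 7555} = \sqrt{133 \left(1 + 266\right) - 7555} = \sqrt{133 \cdot 267 - 7555} = \sqrt{35511 - 7555} = \sqrt{27956} = 2 \sqrt{6989}$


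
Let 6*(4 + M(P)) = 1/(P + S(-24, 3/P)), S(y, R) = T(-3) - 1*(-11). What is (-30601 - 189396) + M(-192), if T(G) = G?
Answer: -242881105/1104 ≈ -2.2000e+5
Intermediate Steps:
S(y, R) = 8 (S(y, R) = -3 - 1*(-11) = -3 + 11 = 8)
M(P) = -4 + 1/(6*(8 + P)) (M(P) = -4 + 1/(6*(P + 8)) = -4 + 1/(6*(8 + P)))
(-30601 - 189396) + M(-192) = (-30601 - 189396) + (-191 - 24*(-192))/(6*(8 - 192)) = -219997 + (⅙)*(-191 + 4608)/(-184) = -219997 + (⅙)*(-1/184)*4417 = -219997 - 4417/1104 = -242881105/1104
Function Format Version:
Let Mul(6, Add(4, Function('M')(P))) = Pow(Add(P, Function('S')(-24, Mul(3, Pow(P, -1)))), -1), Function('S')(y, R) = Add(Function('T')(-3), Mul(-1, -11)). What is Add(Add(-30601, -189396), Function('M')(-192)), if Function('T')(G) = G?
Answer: Rational(-242881105, 1104) ≈ -2.2000e+5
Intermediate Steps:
Function('S')(y, R) = 8 (Function('S')(y, R) = Add(-3, Mul(-1, -11)) = Add(-3, 11) = 8)
Function('M')(P) = Add(-4, Mul(Rational(1, 6), Pow(Add(8, P), -1))) (Function('M')(P) = Add(-4, Mul(Rational(1, 6), Pow(Add(P, 8), -1))) = Add(-4, Mul(Rational(1, 6), Pow(Add(8, P), -1))))
Add(Add(-30601, -189396), Function('M')(-192)) = Add(Add(-30601, -189396), Mul(Rational(1, 6), Pow(Add(8, -192), -1), Add(-191, Mul(-24, -192)))) = Add(-219997, Mul(Rational(1, 6), Pow(-184, -1), Add(-191, 4608))) = Add(-219997, Mul(Rational(1, 6), Rational(-1, 184), 4417)) = Add(-219997, Rational(-4417, 1104)) = Rational(-242881105, 1104)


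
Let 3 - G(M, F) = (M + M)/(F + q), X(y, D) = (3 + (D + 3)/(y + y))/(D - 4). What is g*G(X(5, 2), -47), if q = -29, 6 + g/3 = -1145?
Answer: -1550397/152 ≈ -10200.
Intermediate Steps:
g = -3453 (g = -18 + 3*(-1145) = -18 - 3435 = -3453)
X(y, D) = (3 + (3 + D)/(2*y))/(-4 + D) (X(y, D) = (3 + (3 + D)/((2*y)))/(-4 + D) = (3 + (3 + D)*(1/(2*y)))/(-4 + D) = (3 + (3 + D)/(2*y))/(-4 + D))
G(M, F) = 3 - 2*M/(-29 + F) (G(M, F) = 3 - (M + M)/(F - 29) = 3 - 2*M/(-29 + F))
g*G(X(5, 2), -47) = -3453*(-87 - (3 + 2 + 6*5)/(5*(-4 + 2)) + 3*(-47))/(-29 - 47) = -3453*(-87 - (3 + 2 + 30)/(5*(-2)) - 141)/(-76) = -(-3453)*(-87 - (-1)*35/(5*2) - 141)/76 = -(-3453)*(-87 - 2*(-7/4) - 141)/76 = -(-3453)*(-87 + 7/2 - 141)/76 = -(-3453)*(-449)/(76*2) = -3453*449/152 = -1550397/152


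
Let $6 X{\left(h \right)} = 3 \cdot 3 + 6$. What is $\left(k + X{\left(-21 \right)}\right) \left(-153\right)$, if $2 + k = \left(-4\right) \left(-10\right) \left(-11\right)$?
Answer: $\frac{134487}{2} \approx 67244.0$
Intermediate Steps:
$k = -442$ ($k = -2 + \left(-4\right) \left(-10\right) \left(-11\right) = -2 + 40 \left(-11\right) = -2 - 440 = -442$)
$X{\left(h \right)} = \frac{5}{2}$ ($X{\left(h \right)} = \frac{3 \cdot 3 + 6}{6} = \frac{9 + 6}{6} = \frac{1}{6} \cdot 15 = \frac{5}{2}$)
$\left(k + X{\left(-21 \right)}\right) \left(-153\right) = \left(-442 + \frac{5}{2}\right) \left(-153\right) = \left(- \frac{879}{2}\right) \left(-153\right) = \frac{134487}{2}$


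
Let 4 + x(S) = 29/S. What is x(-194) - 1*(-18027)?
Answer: 3496433/194 ≈ 18023.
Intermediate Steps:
x(S) = -4 + 29/S
x(-194) - 1*(-18027) = (-4 + 29/(-194)) - 1*(-18027) = (-4 + 29*(-1/194)) + 18027 = (-4 - 29/194) + 18027 = -805/194 + 18027 = 3496433/194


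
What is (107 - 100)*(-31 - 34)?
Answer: -455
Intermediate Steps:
(107 - 100)*(-31 - 34) = 7*(-65) = -455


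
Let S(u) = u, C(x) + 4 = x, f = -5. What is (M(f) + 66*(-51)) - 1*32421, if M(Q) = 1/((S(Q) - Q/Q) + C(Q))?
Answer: -536806/15 ≈ -35787.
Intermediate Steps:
C(x) = -4 + x
M(Q) = 1/(-5 + 2*Q) (M(Q) = 1/((Q - Q/Q) + (-4 + Q)) = 1/((Q - 1*1) + (-4 + Q)) = 1/((Q - 1) + (-4 + Q)) = 1/((-1 + Q) + (-4 + Q)) = 1/(-5 + 2*Q))
(M(f) + 66*(-51)) - 1*32421 = (1/(-5 + 2*(-5)) + 66*(-51)) - 1*32421 = (1/(-5 - 10) - 3366) - 32421 = (1/(-15) - 3366) - 32421 = (-1/15 - 3366) - 32421 = -50491/15 - 32421 = -536806/15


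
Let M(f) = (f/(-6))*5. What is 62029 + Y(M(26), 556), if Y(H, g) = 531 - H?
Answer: 187745/3 ≈ 62582.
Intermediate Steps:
M(f) = -5*f/6 (M(f) = (f*(-1/6))*5 = -f/6*5 = -5*f/6)
62029 + Y(M(26), 556) = 62029 + (531 - (-5)*26/6) = 62029 + (531 - 1*(-65/3)) = 62029 + (531 + 65/3) = 62029 + 1658/3 = 187745/3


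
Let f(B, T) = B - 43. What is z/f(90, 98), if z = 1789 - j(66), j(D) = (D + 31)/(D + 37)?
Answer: 184170/4841 ≈ 38.044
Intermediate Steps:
j(D) = (31 + D)/(37 + D)
f(B, T) = -43 + B
z = 184170/103 (z = 1789 - (31 + 66)/(37 + 66) = 1789 - 97/103 = 184170/103 ≈ 1788.1)
z/f(90, 98) = 184170/(103*(-43 + 90)) = (184170/103)/47 = (184170/103)*(1/47) = 184170/4841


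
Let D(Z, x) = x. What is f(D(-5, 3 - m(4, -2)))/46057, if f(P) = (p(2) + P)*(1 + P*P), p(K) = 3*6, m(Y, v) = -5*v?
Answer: 50/4187 ≈ 0.011942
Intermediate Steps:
p(K) = 18
f(P) = (1 + P**2)*(18 + P) (f(P) = (18 + P)*(1 + P*P) = (18 + P)*(1 + P**2) = (1 + P**2)*(18 + P))
f(D(-5, 3 - m(4, -2)))/46057 = (18 + (3 - (-5)*(-2)) + (3 - (-5)*(-2))**3 + 18*(3 - (-5)*(-2))**2)/46057 = (18 + (3 - 1*10) + (3 - 1*10)**3 + 18*(3 - 1*10)**2)*(1/46057) = (18 + (3 - 10) + (3 - 10)**3 + 18*(3 - 10)**2)*(1/46057) = (18 - 7 + (-7)**3 + 18*(-7)**2)*(1/46057) = (18 - 7 - 343 + 18*49)*(1/46057) = (18 - 7 - 343 + 882)*(1/46057) = 550*(1/46057) = 50/4187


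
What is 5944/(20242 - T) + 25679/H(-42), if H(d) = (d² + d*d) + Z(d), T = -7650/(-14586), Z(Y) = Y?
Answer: 77291733661/10090335066 ≈ 7.6600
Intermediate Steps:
T = 75/143 (T = -7650*(-1/14586) = 75/143 ≈ 0.52448)
H(d) = d + 2*d² (H(d) = (d² + d*d) + d = (d² + d²) + d = 2*d² + d = d + 2*d²)
5944/(20242 - T) + 25679/H(-42) = 5944/(20242 - 1*75/143) + 25679/((-42*(1 + 2*(-42)))) = 5944/(20242 - 75/143) + 25679/((-42*(1 - 84))) = 5944/(2894531/143) + 25679/((-42*(-83))) = 5944*(143/2894531) + 25679/3486 = 849992/2894531 + 25679*(1/3486) = 849992/2894531 + 25679/3486 = 77291733661/10090335066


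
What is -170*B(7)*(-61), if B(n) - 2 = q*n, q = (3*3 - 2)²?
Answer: 3577650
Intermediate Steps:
q = 49 (q = (9 - 2)² = 7² = 49)
B(n) = 2 + 49*n
-170*B(7)*(-61) = -170*(2 + 49*7)*(-61) = -170*(2 + 343)*(-61) = -170*345*(-61) = -58650*(-61) = 3577650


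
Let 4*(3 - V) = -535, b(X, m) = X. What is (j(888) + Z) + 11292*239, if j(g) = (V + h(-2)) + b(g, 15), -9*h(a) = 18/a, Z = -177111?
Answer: 10090811/4 ≈ 2.5227e+6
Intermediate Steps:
h(a) = -2/a
V = 547/4 (V = 3 - ¼*(-535) = 3 + 535/4 = 547/4 ≈ 136.75)
j(g) = 551/4 + g (j(g) = (547/4 - 2/(-2)) + g = (547/4 - 2*(-½)) + g = (547/4 + 1) + g = 551/4 + g)
(j(888) + Z) + 11292*239 = ((551/4 + 888) - 177111) + 11292*239 = (4103/4 - 177111) + 2698788 = -704341/4 + 2698788 = 10090811/4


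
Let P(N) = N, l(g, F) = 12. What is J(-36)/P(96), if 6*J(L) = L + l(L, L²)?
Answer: -1/24 ≈ -0.041667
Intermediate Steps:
J(L) = 2 + L/6 (J(L) = (L + 12)/6 = (12 + L)/6 = 2 + L/6)
J(-36)/P(96) = (2 + (⅙)*(-36))/96 = (2 - 6)*(1/96) = -4*1/96 = -1/24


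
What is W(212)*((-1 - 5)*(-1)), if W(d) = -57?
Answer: -342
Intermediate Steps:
W(212)*((-1 - 5)*(-1)) = -57*(-1 - 5)*(-1) = -(-342)*(-1) = -57*6 = -342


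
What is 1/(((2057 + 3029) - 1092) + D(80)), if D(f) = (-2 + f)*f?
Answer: 1/10234 ≈ 9.7714e-5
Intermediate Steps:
D(f) = f*(-2 + f)
1/(((2057 + 3029) - 1092) + D(80)) = 1/(((2057 + 3029) - 1092) + 80*(-2 + 80)) = 1/((5086 - 1092) + 80*78) = 1/(3994 + 6240) = 1/10234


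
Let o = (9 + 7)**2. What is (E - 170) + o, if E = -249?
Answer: -163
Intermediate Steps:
o = 256 (o = 16**2 = 256)
(E - 170) + o = (-249 - 170) + 256 = -419 + 256 = -163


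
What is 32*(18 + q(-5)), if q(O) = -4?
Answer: 448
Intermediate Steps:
32*(18 + q(-5)) = 32*(18 - 4) = 32*14 = 448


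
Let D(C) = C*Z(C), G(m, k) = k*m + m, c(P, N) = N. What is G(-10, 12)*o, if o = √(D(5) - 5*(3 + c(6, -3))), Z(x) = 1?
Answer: -130*√5 ≈ -290.69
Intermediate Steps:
G(m, k) = m + k*m
D(C) = C (D(C) = C*1 = C)
o = √5 (o = √(5 - 5*(3 - 3)) = √(5 - 5*0) = √(5 + 0) = √5 ≈ 2.2361)
G(-10, 12)*o = (-10*(1 + 12))*√5 = (-10*13)*√5 = -130*√5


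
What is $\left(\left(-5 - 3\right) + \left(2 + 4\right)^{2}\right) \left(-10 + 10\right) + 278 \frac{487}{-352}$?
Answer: $- \frac{67693}{176} \approx -384.62$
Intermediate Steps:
$\left(\left(-5 - 3\right) + \left(2 + 4\right)^{2}\right) \left(-10 + 10\right) + 278 \frac{487}{-352} = \left(-8 + 6^{2}\right) 0 + 278 \cdot 487 \left(- \frac{1}{352}\right) = \left(-8 + 36\right) 0 + 278 \left(- \frac{487}{352}\right) = 28 \cdot 0 - \frac{67693}{176} = 0 - \frac{67693}{176} = - \frac{67693}{176}$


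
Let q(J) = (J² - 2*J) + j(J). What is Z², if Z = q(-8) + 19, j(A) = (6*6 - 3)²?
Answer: 1411344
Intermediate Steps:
j(A) = 1089 (j(A) = (36 - 3)² = 33² = 1089)
q(J) = 1089 + J² - 2*J (q(J) = (J² - 2*J) + 1089 = 1089 + J² - 2*J)
Z = 1188 (Z = (1089 + (-8)² - 2*(-8)) + 19 = (1089 + 64 + 16) + 19 = 1169 + 19 = 1188)
Z² = 1188² = 1411344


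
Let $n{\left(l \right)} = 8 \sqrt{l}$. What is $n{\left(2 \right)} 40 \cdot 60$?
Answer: $19200 \sqrt{2} \approx 27153.0$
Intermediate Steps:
$n{\left(2 \right)} 40 \cdot 60 = 8 \sqrt{2} \cdot 40 \cdot 60 = 320 \sqrt{2} \cdot 60 = 19200 \sqrt{2}$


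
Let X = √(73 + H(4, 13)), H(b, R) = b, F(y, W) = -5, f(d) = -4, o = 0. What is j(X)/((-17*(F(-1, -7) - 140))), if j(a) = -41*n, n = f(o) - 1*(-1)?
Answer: 123/2465 ≈ 0.049899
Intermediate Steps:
n = -3 (n = -4 - 1*(-1) = -4 + 1 = -3)
X = √77 (X = √(73 + 4) = √77 ≈ 8.7750)
j(a) = 123 (j(a) = -41*(-3) = 123)
j(X)/((-17*(F(-1, -7) - 140))) = 123/((-17*(-5 - 140))) = 123/((-17*(-145))) = 123/2465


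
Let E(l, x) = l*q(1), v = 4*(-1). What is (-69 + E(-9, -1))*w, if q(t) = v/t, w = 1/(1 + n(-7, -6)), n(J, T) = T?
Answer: 33/5 ≈ 6.6000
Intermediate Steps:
w = -⅕ (w = 1/(1 - 6) = 1/(-5) = -⅕ ≈ -0.20000)
v = -4
q(t) = -4/t
E(l, x) = -4*l (E(l, x) = l*(-4/1) = l*(-4*1) = l*(-4) = -4*l)
(-69 + E(-9, -1))*w = (-69 - 4*(-9))*(-⅕) = (-69 + 36)*(-⅕) = -33*(-⅕) = 33/5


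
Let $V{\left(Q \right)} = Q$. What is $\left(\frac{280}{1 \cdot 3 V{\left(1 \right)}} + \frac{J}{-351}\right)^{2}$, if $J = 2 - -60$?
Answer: $\frac{1069159204}{123201} \approx 8678.2$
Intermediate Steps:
$J = 62$ ($J = 2 + 60 = 62$)
$\left(\frac{280}{1 \cdot 3 V{\left(1 \right)}} + \frac{J}{-351}\right)^{2} = \left(\frac{280}{1 \cdot 3 \cdot 1} + \frac{62}{-351}\right)^{2} = \left(\frac{280}{3 \cdot 1} + 62 \left(- \frac{1}{351}\right)\right)^{2} = \left(\frac{280}{3} - \frac{62}{351}\right)^{2} = \left(\frac{32698}{351}\right)^{2} = \frac{1069159204}{123201}$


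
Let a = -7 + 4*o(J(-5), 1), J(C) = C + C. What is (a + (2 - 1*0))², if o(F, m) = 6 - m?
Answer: 225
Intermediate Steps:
J(C) = 2*C
a = 13 (a = -7 + 4*(6 - 1*1) = -7 + 4*(6 - 1) = -7 + 4*5 = -7 + 20 = 13)
(a + (2 - 1*0))² = (13 + (2 - 1*0))² = (13 + (2 + 0))² = (13 + 2)² = 15² = 225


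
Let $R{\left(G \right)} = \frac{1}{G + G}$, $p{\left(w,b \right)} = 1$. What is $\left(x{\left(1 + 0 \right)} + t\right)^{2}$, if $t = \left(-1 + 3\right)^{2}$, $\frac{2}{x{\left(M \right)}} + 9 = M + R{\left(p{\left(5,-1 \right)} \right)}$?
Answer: $\frac{3136}{225} \approx 13.938$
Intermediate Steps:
$R{\left(G \right)} = \frac{1}{2 G}$
$x{\left(M \right)} = \frac{2}{- \frac{17}{2} + M}$ ($x{\left(M \right)} = \frac{2}{-9 + \left(M + \frac{1}{2 \cdot 1}\right)} = \frac{2}{-9 + \left(M + \frac{1}{2} \cdot 1\right)} = \frac{2}{-9 + \left(M + \frac{1}{2}\right)} = \frac{2}{-9 + \left(\frac{1}{2} + M\right)} = \frac{2}{- \frac{17}{2} + M}$)
$t = 4$ ($t = 2^{2} = 4$)
$\left(x{\left(1 + 0 \right)} + t\right)^{2} = \left(\frac{4}{-17 + 2 \left(1 + 0\right)} + 4\right)^{2} = \left(\frac{4}{-17 + 2 \cdot 1} + 4\right)^{2} = \left(\frac{4}{-17 + 2} + 4\right)^{2} = \left(\frac{4}{-15} + 4\right)^{2} = \left(4 \left(- \frac{1}{15}\right) + 4\right)^{2} = \left(- \frac{4}{15} + 4\right)^{2} = \left(\frac{56}{15}\right)^{2} = \frac{3136}{225}$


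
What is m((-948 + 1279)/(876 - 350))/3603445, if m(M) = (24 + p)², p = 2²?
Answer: 784/3603445 ≈ 0.00021757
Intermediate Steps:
p = 4
m(M) = 784 (m(M) = (24 + 4)² = 28² = 784)
m((-948 + 1279)/(876 - 350))/3603445 = 784/3603445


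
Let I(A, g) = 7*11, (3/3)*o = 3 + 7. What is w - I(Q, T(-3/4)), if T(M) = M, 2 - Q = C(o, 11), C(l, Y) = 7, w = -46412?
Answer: -46489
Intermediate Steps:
o = 10 (o = 3 + 7 = 10)
Q = -5 (Q = 2 - 1*7 = 2 - 7 = -5)
I(A, g) = 77
w - I(Q, T(-3/4)) = -46412 - 1*77 = -46412 - 77 = -46489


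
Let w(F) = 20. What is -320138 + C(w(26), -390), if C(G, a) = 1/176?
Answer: -56344287/176 ≈ -3.2014e+5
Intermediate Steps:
C(G, a) = 1/176
-320138 + C(w(26), -390) = -320138 + 1/176 = -56344287/176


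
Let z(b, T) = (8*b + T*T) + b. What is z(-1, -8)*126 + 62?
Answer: 6992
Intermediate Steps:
z(b, T) = T² + 9*b (z(b, T) = (8*b + T²) + b = (T² + 8*b) + b = T² + 9*b)
z(-1, -8)*126 + 62 = ((-8)² + 9*(-1))*126 + 62 = (64 - 9)*126 + 62 = 55*126 + 62 = 6930 + 62 = 6992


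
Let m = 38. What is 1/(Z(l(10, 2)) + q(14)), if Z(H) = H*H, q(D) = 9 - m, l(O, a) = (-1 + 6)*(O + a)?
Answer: 1/3571 ≈ 0.00028003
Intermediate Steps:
l(O, a) = 5*O + 5*a (l(O, a) = 5*(O + a) = 5*O + 5*a)
q(D) = -29 (q(D) = 9 - 1*38 = 9 - 38 = -29)
Z(H) = H²
1/(Z(l(10, 2)) + q(14)) = 1/((5*10 + 5*2)² - 29) = 1/((50 + 10)² - 29) = 1/(60² - 29) = 1/(3600 - 29) = 1/3571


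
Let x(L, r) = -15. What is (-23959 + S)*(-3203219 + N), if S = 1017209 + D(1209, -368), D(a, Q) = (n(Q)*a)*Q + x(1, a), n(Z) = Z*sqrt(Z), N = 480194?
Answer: -2704603735875 - 1783337566233600*I*sqrt(23) ≈ -2.7046e+12 - 8.5526e+15*I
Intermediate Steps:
n(Z) = Z**(3/2)
D(a, Q) = -15 + a*Q**(5/2) (D(a, Q) = (Q**(3/2)*a)*Q - 15 = (a*Q**(3/2))*Q - 15 = a*Q**(5/2) - 15 = -15 + a*Q**(5/2))
S = 1017194 + 654910464*I*sqrt(23) (S = 1017209 + (-15 + 1209*(-368)**(5/2)) = 1017209 + (-15 + 1209*(541696*I*sqrt(23))) = 1017209 + (-15 + 654910464*I*sqrt(23)) = 1017194 + 654910464*I*sqrt(23) ≈ 1.0172e+6 + 3.1408e+9*I)
(-23959 + S)*(-3203219 + N) = (-23959 + (1017194 + 654910464*I*sqrt(23)))*(-3203219 + 480194) = (993235 + 654910464*I*sqrt(23))*(-2723025) = -2704603735875 - 1783337566233600*I*sqrt(23)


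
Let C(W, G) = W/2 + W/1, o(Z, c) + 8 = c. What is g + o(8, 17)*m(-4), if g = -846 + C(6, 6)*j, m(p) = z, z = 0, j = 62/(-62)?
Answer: -855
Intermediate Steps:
j = -1 (j = 62*(-1/62) = -1)
o(Z, c) = -8 + c
C(W, G) = 3*W/2 (C(W, G) = W*(1/2) + W*1 = W/2 + W = 3*W/2)
m(p) = 0
g = -855 (g = -846 + ((3/2)*6)*(-1) = -846 + 9*(-1) = -846 - 9 = -855)
g + o(8, 17)*m(-4) = -855 + (-8 + 17)*0 = -855 + 9*0 = -855 + 0 = -855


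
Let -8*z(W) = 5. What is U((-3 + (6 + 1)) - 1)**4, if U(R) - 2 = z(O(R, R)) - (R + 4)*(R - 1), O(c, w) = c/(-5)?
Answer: 104060401/4096 ≈ 25405.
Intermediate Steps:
O(c, w) = -c/5 (O(c, w) = c*(-1/5) = -c/5)
z(W) = -5/8 (z(W) = -1/8*5 = -5/8)
U(R) = 11/8 - (-1 + R)*(4 + R) (U(R) = 2 + (-5/8 - (R + 4)*(R - 1)) = 2 + (-5/8 - (4 + R)*(-1 + R)) = 2 + (-5/8 - (-1 + R)*(4 + R)) = 11/8 - (-1 + R)*(4 + R))
U((-3 + (6 + 1)) - 1)**4 = (43/8 - ((-3 + (6 + 1)) - 1)**2 - 3*((-3 + (6 + 1)) - 1))**4 = (43/8 - ((-3 + 7) - 1)**2 - 3*((-3 + 7) - 1))**4 = (43/8 - (4 - 1)**2 - 3*(4 - 1))**4 = (43/8 - 1*3**2 - 3*3)**4 = (43/8 - 1*9 - 9)**4 = (43/8 - 9 - 9)**4 = (-101/8)**4 = 104060401/4096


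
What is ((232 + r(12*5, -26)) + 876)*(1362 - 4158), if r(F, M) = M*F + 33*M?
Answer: 3662760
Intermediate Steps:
r(F, M) = 33*M + F*M (r(F, M) = F*M + 33*M = 33*M + F*M)
((232 + r(12*5, -26)) + 876)*(1362 - 4158) = ((232 - 26*(33 + 12*5)) + 876)*(1362 - 4158) = ((232 - 26*(33 + 60)) + 876)*(-2796) = ((232 - 26*93) + 876)*(-2796) = ((232 - 2418) + 876)*(-2796) = (-2186 + 876)*(-2796) = -1310*(-2796) = 3662760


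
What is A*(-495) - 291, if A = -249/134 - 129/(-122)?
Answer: 430818/4087 ≈ 105.41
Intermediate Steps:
A = -3273/4087 (A = -249*1/134 - 129*(-1/122) = -249/134 + 129/122 = -3273/4087 ≈ -0.80083)
A*(-495) - 291 = -3273/4087*(-495) - 291 = 1620135/4087 - 291 = 430818/4087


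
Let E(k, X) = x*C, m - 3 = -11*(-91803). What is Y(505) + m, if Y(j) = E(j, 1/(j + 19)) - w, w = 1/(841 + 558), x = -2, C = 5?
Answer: 1412746573/1399 ≈ 1.0098e+6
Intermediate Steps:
m = 1009836 (m = 3 - 11*(-91803) = 3 + 1009833 = 1009836)
E(k, X) = -10 (E(k, X) = -2*5 = -10)
w = 1/1399 ≈ 0.00071480
Y(j) = -13991/1399 (Y(j) = -10 - 1*1/1399 = -10 - 1/1399 = -13991/1399)
Y(505) + m = -13991/1399 + 1009836 = 1412746573/1399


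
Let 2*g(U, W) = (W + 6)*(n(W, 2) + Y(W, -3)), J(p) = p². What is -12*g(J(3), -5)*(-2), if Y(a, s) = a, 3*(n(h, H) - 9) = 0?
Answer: 48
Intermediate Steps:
n(h, H) = 9 (n(h, H) = 9 + (⅓)*0 = 9 + 0 = 9)
g(U, W) = (6 + W)*(9 + W)/2 (g(U, W) = ((W + 6)*(9 + W))/2 = ((6 + W)*(9 + W))/2 = (6 + W)*(9 + W)/2)
-12*g(J(3), -5)*(-2) = -12*(27 + (½)*(-5)² + (15/2)*(-5))*(-2) = -12*(27 + (½)*25 - 75/2)*(-2) = -12*(27 + 25/2 - 75/2)*(-2) = -12*2*(-2) = -24*(-2) = 48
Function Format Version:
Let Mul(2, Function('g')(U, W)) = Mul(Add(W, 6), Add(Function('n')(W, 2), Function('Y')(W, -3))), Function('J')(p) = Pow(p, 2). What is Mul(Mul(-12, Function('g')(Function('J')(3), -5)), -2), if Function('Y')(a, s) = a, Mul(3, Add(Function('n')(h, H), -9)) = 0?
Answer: 48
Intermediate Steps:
Function('n')(h, H) = 9 (Function('n')(h, H) = Add(9, Mul(Rational(1, 3), 0)) = Add(9, 0) = 9)
Function('g')(U, W) = Mul(Rational(1, 2), Add(6, W), Add(9, W)) (Function('g')(U, W) = Mul(Rational(1, 2), Mul(Add(W, 6), Add(9, W))) = Mul(Rational(1, 2), Mul(Add(6, W), Add(9, W))) = Mul(Rational(1, 2), Add(6, W), Add(9, W)))
Mul(Mul(-12, Function('g')(Function('J')(3), -5)), -2) = Mul(Mul(-12, Add(27, Mul(Rational(1, 2), Pow(-5, 2)), Mul(Rational(15, 2), -5))), -2) = Mul(Mul(-12, Add(27, Mul(Rational(1, 2), 25), Rational(-75, 2))), -2) = Mul(Mul(-12, Add(27, Rational(25, 2), Rational(-75, 2))), -2) = Mul(Mul(-12, 2), -2) = Mul(-24, -2) = 48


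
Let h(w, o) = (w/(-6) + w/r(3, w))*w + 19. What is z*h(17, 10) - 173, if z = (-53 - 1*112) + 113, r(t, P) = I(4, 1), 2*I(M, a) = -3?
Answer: 34087/3 ≈ 11362.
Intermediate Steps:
I(M, a) = -3/2 (I(M, a) = (1/2)*(-3) = -3/2)
r(t, P) = -3/2
h(w, o) = 19 - 5*w**2/6 (h(w, o) = (w/(-6) + w/(-3/2))*w + 19 = (w*(-1/6) + w*(-2/3))*w + 19 = (-w/6 - 2*w/3)*w + 19 = (-5*w/6)*w + 19 = -5*w**2/6 + 19 = 19 - 5*w**2/6)
z = -52 (z = (-53 - 112) + 113 = -165 + 113 = -52)
z*h(17, 10) - 173 = -52*(19 - 5/6*17**2) - 173 = -52*(19 - 5/6*289) - 173 = -52*(19 - 1445/6) - 173 = -52*(-1331/6) - 173 = 34606/3 - 173 = 34087/3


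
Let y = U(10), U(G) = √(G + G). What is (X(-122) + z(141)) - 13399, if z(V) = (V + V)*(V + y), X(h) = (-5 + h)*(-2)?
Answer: 26617 + 564*√5 ≈ 27878.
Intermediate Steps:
U(G) = √2*√G (U(G) = √(2*G) = √2*√G)
X(h) = 10 - 2*h
y = 2*√5 (y = √2*√10 = 2*√5 ≈ 4.4721)
z(V) = 2*V*(V + 2*√5) (z(V) = (V + V)*(V + 2*√5) = (2*V)*(V + 2*√5) = 2*V*(V + 2*√5))
(X(-122) + z(141)) - 13399 = ((10 - 2*(-122)) + 2*141*(141 + 2*√5)) - 13399 = ((10 + 244) + (39762 + 564*√5)) - 13399 = (254 + (39762 + 564*√5)) - 13399 = (40016 + 564*√5) - 13399 = 26617 + 564*√5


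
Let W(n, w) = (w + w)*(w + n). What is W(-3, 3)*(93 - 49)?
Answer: 0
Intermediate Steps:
W(n, w) = 2*w*(n + w) (W(n, w) = (2*w)*(n + w) = 2*w*(n + w))
W(-3, 3)*(93 - 49) = (2*3*(-3 + 3))*(93 - 49) = (2*3*0)*44 = 0*44 = 0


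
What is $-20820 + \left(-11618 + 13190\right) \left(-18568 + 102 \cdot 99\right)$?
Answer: $-13335660$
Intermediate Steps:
$-20820 + \left(-11618 + 13190\right) \left(-18568 + 102 \cdot 99\right) = -20820 + 1572 \left(-18568 + 10098\right) = -20820 + 1572 \left(-8470\right) = -20820 - 13314840 = -13335660$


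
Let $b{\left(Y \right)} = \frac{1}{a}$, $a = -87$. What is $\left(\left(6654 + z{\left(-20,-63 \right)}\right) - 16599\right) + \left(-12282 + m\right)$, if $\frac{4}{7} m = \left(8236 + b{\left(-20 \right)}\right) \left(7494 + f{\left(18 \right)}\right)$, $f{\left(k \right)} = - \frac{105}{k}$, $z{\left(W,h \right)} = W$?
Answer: $\frac{225304697357}{2088} \approx 1.079 \cdot 10^{8}$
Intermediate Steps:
$b{\left(Y \right)} = - \frac{1}{87}$ ($b{\left(Y \right)} = \frac{1}{-87} = - \frac{1}{87}$)
$m = \frac{225351149093}{2088}$ ($m = \frac{7 \left(8236 - \frac{1}{87}\right) \left(7494 - \frac{105}{18}\right)}{4} = \frac{7 \frac{716531 \left(7494 - \frac{35}{6}\right)}{87}}{4} = \frac{7 \cdot \frac{716531}{87} \cdot \frac{44929}{6}}{4} = \frac{7}{4} \cdot \frac{32193021299}{522} = \frac{225351149093}{2088} \approx 1.0793 \cdot 10^{8}$)
$\left(\left(6654 + z{\left(-20,-63 \right)}\right) - 16599\right) + \left(-12282 + m\right) = \left(\left(6654 - 20\right) - 16599\right) + \left(-12282 + \frac{225351149093}{2088}\right) = \left(6634 - 16599\right) + \frac{225325504277}{2088} = -9965 + \frac{225325504277}{2088} = \frac{225304697357}{2088}$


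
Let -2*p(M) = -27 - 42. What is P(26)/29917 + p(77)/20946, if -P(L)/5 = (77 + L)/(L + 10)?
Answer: 2197477/1879924446 ≈ 0.0011689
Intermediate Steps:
p(M) = 69/2 (p(M) = -(-27 - 42)/2 = -½*(-69) = 69/2)
P(L) = -5*(77 + L)/(10 + L) (P(L) = -5*(77 + L)/(L + 10) = -5*(77 + L)/(10 + L))
P(26)/29917 + p(77)/20946 = (5*(-77 - 1*26)/(10 + 26))/29917 + (69/2)/20946 = (5*(-77 - 26)/36)*(1/29917) + (69/2)*(1/20946) = (5*(1/36)*(-103))*(1/29917) + 23/13964 = -515/36*1/29917 + 23/13964 = -515/1077012 + 23/13964 = 2197477/1879924446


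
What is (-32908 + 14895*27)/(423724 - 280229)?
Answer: 369257/143495 ≈ 2.5733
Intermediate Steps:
(-32908 + 14895*27)/(423724 - 280229) = (-32908 + 402165)/143495 = 369257*(1/143495) = 369257/143495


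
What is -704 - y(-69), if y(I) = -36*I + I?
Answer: -3119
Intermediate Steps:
y(I) = -35*I
-704 - y(-69) = -704 - (-35)*(-69) = -704 - 1*2415 = -704 - 2415 = -3119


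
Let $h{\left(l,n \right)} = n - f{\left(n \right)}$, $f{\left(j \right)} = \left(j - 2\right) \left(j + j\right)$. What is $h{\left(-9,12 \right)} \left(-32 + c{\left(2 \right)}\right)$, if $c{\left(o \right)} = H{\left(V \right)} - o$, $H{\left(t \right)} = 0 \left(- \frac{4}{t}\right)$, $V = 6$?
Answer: $7752$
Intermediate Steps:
$f{\left(j \right)} = 2 j \left(-2 + j\right)$ ($f{\left(j \right)} = \left(-2 + j\right) 2 j = 2 j \left(-2 + j\right)$)
$h{\left(l,n \right)} = n - 2 n \left(-2 + n\right)$
$H{\left(t \right)} = 0$
$c{\left(o \right)} = - o$ ($c{\left(o \right)} = 0 - o = - o$)
$h{\left(-9,12 \right)} \left(-32 + c{\left(2 \right)}\right) = 12 \left(5 - 24\right) \left(-32 - 2\right) = 12 \left(-19\right) \left(-34\right) = \left(-228\right) \left(-34\right) = 7752$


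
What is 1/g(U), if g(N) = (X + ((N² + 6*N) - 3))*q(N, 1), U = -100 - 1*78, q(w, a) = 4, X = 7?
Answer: 1/122480 ≈ 8.1646e-6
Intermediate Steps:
U = -178 (U = -100 - 78 = -178)
g(N) = 16 + 4*N² + 24*N (g(N) = (7 + ((N² + 6*N) - 3))*4 = (7 + (-3 + N² + 6*N))*4 = (4 + N² + 6*N)*4 = 16 + 4*N² + 24*N)
1/g(U) = 1/(16 + 4*(-178)² + 24*(-178)) = 1/(16 + 4*31684 - 4272) = 1/(16 + 126736 - 4272) = 1/122480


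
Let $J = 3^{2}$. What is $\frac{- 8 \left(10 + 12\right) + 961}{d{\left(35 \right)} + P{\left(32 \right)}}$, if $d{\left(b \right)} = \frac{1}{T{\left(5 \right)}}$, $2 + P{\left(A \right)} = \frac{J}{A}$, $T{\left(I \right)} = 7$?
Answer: $- \frac{175840}{353} \approx -498.13$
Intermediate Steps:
$J = 9$
$P{\left(A \right)} = -2 + \frac{9}{A}$
$d{\left(b \right)} = \frac{1}{7}$
$\frac{- 8 \left(10 + 12\right) + 961}{d{\left(35 \right)} + P{\left(32 \right)}} = \frac{- 8 \left(10 + 12\right) + 961}{\frac{1}{7} - \left(2 - \frac{9}{32}\right)} = \frac{\left(-8\right) 22 + 961}{\frac{1}{7} + \left(-2 + 9 \cdot \frac{1}{32}\right)} = \frac{-176 + 961}{\frac{1}{7} + \left(-2 + \frac{9}{32}\right)} = \frac{785}{\frac{1}{7} - \frac{55}{32}} = \frac{785}{- \frac{353}{224}} = 785 \left(- \frac{224}{353}\right) = - \frac{175840}{353}$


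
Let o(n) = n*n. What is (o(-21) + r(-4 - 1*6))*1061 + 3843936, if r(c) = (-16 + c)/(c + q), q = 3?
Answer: 30210445/7 ≈ 4.3158e+6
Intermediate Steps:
o(n) = n²
r(c) = (-16 + c)/(3 + c) (r(c) = (-16 + c)/(c + 3) = (-16 + c)/(3 + c))
(o(-21) + r(-4 - 1*6))*1061 + 3843936 = ((-21)² + (-16 + (-4 - 1*6))/(3 + (-4 - 1*6)))*1061 + 3843936 = (441 + (-16 + (-4 - 6))/(3 + (-4 - 6)))*1061 + 3843936 = (441 + (-16 - 10)/(3 - 10))*1061 + 3843936 = (441 - 26/(-7))*1061 + 3843936 = (441 - ⅐*(-26))*1061 + 3843936 = (441 + 26/7)*1061 + 3843936 = (3113/7)*1061 + 3843936 = 3302893/7 + 3843936 = 30210445/7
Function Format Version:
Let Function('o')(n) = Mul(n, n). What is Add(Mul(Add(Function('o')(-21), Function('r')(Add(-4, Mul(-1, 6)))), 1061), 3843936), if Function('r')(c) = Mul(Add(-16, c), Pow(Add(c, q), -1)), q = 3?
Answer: Rational(30210445, 7) ≈ 4.3158e+6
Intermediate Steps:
Function('o')(n) = Pow(n, 2)
Function('r')(c) = Mul(Pow(Add(3, c), -1), Add(-16, c)) (Function('r')(c) = Mul(Add(-16, c), Pow(Add(c, 3), -1)) = Mul(Add(-16, c), Pow(Add(3, c), -1)) = Mul(Pow(Add(3, c), -1), Add(-16, c)))
Add(Mul(Add(Function('o')(-21), Function('r')(Add(-4, Mul(-1, 6)))), 1061), 3843936) = Add(Mul(Add(Pow(-21, 2), Mul(Pow(Add(3, Add(-4, Mul(-1, 6))), -1), Add(-16, Add(-4, Mul(-1, 6))))), 1061), 3843936) = Add(Mul(Add(441, Mul(Pow(Add(3, Add(-4, -6)), -1), Add(-16, Add(-4, -6)))), 1061), 3843936) = Add(Mul(Add(441, Mul(Pow(Add(3, -10), -1), Add(-16, -10))), 1061), 3843936) = Add(Mul(Add(441, Mul(Pow(-7, -1), -26)), 1061), 3843936) = Add(Mul(Add(441, Mul(Rational(-1, 7), -26)), 1061), 3843936) = Add(Mul(Add(441, Rational(26, 7)), 1061), 3843936) = Add(Mul(Rational(3113, 7), 1061), 3843936) = Add(Rational(3302893, 7), 3843936) = Rational(30210445, 7)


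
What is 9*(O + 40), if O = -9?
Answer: 279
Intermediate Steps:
9*(O + 40) = 9*(-9 + 40) = 9*31 = 279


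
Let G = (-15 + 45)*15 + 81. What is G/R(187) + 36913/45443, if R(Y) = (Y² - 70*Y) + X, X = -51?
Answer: 276622399/330643268 ≈ 0.83662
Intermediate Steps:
G = 531 (G = 30*15 + 81 = 450 + 81 = 531)
R(Y) = -51 + Y² - 70*Y (R(Y) = (Y² - 70*Y) - 51 = -51 + Y² - 70*Y)
G/R(187) + 36913/45443 = 531/(-51 + 187² - 70*187) + 36913/45443 = 531/(-51 + 34969 - 13090) + 36913*(1/45443) = 531/21828 + 36913/45443 = 531*(1/21828) + 36913/45443 = 177/7276 + 36913/45443 = 276622399/330643268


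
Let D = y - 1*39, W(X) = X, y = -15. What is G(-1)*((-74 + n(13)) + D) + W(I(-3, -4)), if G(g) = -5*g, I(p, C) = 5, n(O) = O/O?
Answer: -630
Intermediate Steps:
n(O) = 1
D = -54 (D = -15 - 1*39 = -15 - 39 = -54)
G(-1)*((-74 + n(13)) + D) + W(I(-3, -4)) = (-5*(-1))*((-74 + 1) - 54) + 5 = 5*(-73 - 54) + 5 = 5*(-127) + 5 = -635 + 5 = -630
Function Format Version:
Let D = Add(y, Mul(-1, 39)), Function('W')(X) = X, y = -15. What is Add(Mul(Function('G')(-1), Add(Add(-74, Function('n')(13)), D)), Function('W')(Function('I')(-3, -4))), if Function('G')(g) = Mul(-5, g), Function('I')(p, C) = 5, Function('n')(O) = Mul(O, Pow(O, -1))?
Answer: -630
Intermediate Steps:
Function('n')(O) = 1
D = -54 (D = Add(-15, Mul(-1, 39)) = Add(-15, -39) = -54)
Add(Mul(Function('G')(-1), Add(Add(-74, Function('n')(13)), D)), Function('W')(Function('I')(-3, -4))) = Add(Mul(Mul(-5, -1), Add(Add(-74, 1), -54)), 5) = Add(Mul(5, Add(-73, -54)), 5) = Add(Mul(5, -127), 5) = Add(-635, 5) = -630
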